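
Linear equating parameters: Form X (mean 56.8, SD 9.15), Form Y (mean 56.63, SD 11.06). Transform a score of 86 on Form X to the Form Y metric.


slope = SD_Y / SD_X = 11.06 / 9.15 ~ 1.2087
intercept = mean_Y - slope * mean_X = 56.63 - (11.06 / 9.15) * 56.8 ~ -12.0266
Y = slope * X + intercept. To avoid rounding drift from the rounded slope/intercept, evaluate the equivalent form Y = mean_Y + SD_Y * (X - mean_X) / SD_X at full precision:
Y = 56.63 + 11.06 * (86 - 56.8) / 9.15
Y = 56.63 + 11.06 * 29.2 / 9.15
Y = 56.63 + 322.952 / 9.15
Y = 56.63 + 35.2953
Y = 91.9253

91.9253


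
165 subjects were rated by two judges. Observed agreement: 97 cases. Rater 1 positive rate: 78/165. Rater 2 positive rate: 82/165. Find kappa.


P_o = 97/165 = 0.587879
P_e = (78*82 + 87*83) / 27225 = 0.500165
kappa = (P_o - P_e) / (1 - P_e)
kappa = (0.587879 - 0.500165) / (1 - 0.500165)
kappa = 0.1755

0.1755


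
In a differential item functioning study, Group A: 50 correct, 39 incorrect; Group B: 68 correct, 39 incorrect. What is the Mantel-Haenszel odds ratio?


Odds_A = 50/39 = 1.2821
Odds_B = 68/39 = 1.7436
OR = Odds_A / Odds_B = 1.2821 / 1.7436
Exactly, OR = (50 * 39) / (39 * 68) = 1950 / 2652
OR = 0.7353

0.7353


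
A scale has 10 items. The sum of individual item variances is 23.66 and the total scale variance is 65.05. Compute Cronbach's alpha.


alpha = (k/(k-1)) * (1 - sum(si^2)/s_total^2)
= (10/9) * (1 - 23.66/65.05)
alpha = 0.707

0.707


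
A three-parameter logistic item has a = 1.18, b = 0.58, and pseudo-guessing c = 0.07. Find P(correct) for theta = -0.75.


logit = 1.18*(-0.75 - 0.58) = -1.5694
P* = 1/(1 + exp(--1.5694)) = 0.1723
P = 0.07 + (1 - 0.07) * 0.1723
P = 0.2302

0.2302


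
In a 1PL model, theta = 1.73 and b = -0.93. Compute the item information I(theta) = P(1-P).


P = 1/(1+exp(-(1.73--0.93))) = 0.9346
I = P*(1-P) = 0.9346 * 0.0654
I = 0.0611

0.0611


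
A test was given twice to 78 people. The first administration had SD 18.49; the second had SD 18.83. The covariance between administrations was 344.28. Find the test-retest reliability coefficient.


r = cov(X,Y) / (SD_X * SD_Y)
r = 344.28 / (18.49 * 18.83)
r = 344.28 / 348.1667
r = 0.9888

0.9888


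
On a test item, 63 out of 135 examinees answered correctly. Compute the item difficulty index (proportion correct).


Item difficulty p = number correct / total examinees
p = 63 / 135
p = 0.4667

0.4667


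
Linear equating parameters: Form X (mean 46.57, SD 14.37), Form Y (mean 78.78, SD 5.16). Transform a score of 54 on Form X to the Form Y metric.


slope = SD_Y / SD_X = 5.16 / 14.37 ~ 0.3591
intercept = mean_Y - slope * mean_X = 78.78 - (5.16 / 14.37) * 46.57 ~ 62.0576
Y = slope * X + intercept. To avoid rounding drift from the rounded slope/intercept, evaluate the equivalent form Y = mean_Y + SD_Y * (X - mean_X) / SD_X at full precision:
Y = 78.78 + 5.16 * (54 - 46.57) / 14.37
Y = 78.78 + 5.16 * 7.43 / 14.37
Y = 78.78 + 38.3388 / 14.37
Y = 78.78 + 2.668
Y = 81.448

81.448


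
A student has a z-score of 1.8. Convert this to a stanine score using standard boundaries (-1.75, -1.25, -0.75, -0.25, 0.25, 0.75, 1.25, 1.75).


Stanine boundaries: [-1.75, -1.25, -0.75, -0.25, 0.25, 0.75, 1.25, 1.75]
z = 1.8
Check each boundary:
  z >= -1.75 -> could be stanine 2
  z >= -1.25 -> could be stanine 3
  z >= -0.75 -> could be stanine 4
  z >= -0.25 -> could be stanine 5
  z >= 0.25 -> could be stanine 6
  z >= 0.75 -> could be stanine 7
  z >= 1.25 -> could be stanine 8
  z >= 1.75 -> could be stanine 9
Highest qualifying boundary gives stanine = 9

9


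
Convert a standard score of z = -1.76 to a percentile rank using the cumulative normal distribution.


CDF(z) = 0.5 * (1 + erf(z/sqrt(2)))
erf(-1.2445) = -0.9216
CDF = 0.0392
Percentile rank = 0.0392 * 100 = 3.92

3.92


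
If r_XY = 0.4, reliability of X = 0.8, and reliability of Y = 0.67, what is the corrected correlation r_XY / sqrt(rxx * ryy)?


r_corrected = rxy / sqrt(rxx * ryy)
= 0.4 / sqrt(0.8 * 0.67)
= 0.4 / sqrt(0.536)
= 0.4 / 0.73212
r_corrected = 0.5464

0.5464


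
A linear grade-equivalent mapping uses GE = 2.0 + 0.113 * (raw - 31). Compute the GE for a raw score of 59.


raw - median = 59 - 31 = 28
slope * diff = 0.113 * 28 = 3.164
GE = 2.0 + 3.164
GE = 5.164

5.164


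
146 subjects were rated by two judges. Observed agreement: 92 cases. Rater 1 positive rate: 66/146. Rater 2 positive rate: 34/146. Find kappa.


P_o = 92/146 = 0.630137
P_e = (66*34 + 80*112) / 21316 = 0.525615
kappa = (P_o - P_e) / (1 - P_e)
kappa = (0.630137 - 0.525615) / (1 - 0.525615)
kappa = 0.2203

0.2203


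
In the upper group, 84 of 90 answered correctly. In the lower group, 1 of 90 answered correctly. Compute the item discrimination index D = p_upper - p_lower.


p_upper = 84/90 = 0.9333
p_lower = 1/90 = 0.0111
D = 0.9333 - 0.0111 = 0.9222

0.9222


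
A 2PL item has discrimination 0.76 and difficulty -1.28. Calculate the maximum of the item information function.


For 2PL, max info at theta = b = -1.28
I_max = a^2 / 4 = 0.76^2 / 4
= 0.5776 / 4
I_max = 0.1444

0.1444


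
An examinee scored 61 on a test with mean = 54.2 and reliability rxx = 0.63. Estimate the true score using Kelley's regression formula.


T_est = rxx * X + (1 - rxx) * mean
T_est = 0.63 * 61 + 0.37 * 54.2
T_est = 38.43 + 20.054
T_est = 58.484

58.484


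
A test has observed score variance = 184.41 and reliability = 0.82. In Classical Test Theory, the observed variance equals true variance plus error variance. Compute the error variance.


var_true = rxx * var_obs = 0.82 * 184.41 = 151.2162
var_error = var_obs - var_true
var_error = 184.41 - 151.2162
var_error = 33.1938

33.1938


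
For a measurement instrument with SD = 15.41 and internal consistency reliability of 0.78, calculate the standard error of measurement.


SEM = SD * sqrt(1 - rxx)
SEM = 15.41 * sqrt(1 - 0.78)
SEM = 15.41 * sqrt(0.22) = 15.41 * 0.469042
SEM = 7.2279

7.2279


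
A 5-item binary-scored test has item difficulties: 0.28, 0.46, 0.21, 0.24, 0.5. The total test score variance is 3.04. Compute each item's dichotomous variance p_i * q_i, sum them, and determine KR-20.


For each item, compute p_i * q_i:
  Item 1: 0.28 * 0.72 = 0.2016
  Item 2: 0.46 * 0.54 = 0.2484
  Item 3: 0.21 * 0.79 = 0.1659
  Item 4: 0.24 * 0.76 = 0.1824
  Item 5: 0.5 * 0.5 = 0.25
Sum(p_i * q_i) = 0.2016 + 0.2484 + 0.1659 + 0.1824 + 0.25 = 1.0483
KR-20 = (k/(k-1)) * (1 - Sum(p_i*q_i) / Var_total)
= (5/4) * (1 - 1.0483/3.04)
= 1.25 * 0.6552
KR-20 = 0.819

0.819


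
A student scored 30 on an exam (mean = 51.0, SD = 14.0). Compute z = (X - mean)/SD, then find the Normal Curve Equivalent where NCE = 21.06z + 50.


z = (X - mean) / SD = (30 - 51.0) / 14.0
z = -21.0 / 14.0
z = -1.5
NCE = NCE = 21.06z + 50
Carry z at full precision (z = -21.0 / 14.0) into the conversion:
NCE = 21.06 * (-21.0 / 14.0) + 50 = -442.26 / 14.0 + 50
NCE = -31.59 + 50
NCE = 18.41

18.41


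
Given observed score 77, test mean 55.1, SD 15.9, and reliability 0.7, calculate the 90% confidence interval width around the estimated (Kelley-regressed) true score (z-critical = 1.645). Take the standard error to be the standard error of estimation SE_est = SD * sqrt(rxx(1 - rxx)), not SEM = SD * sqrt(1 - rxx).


True score estimate = 0.7*77 + 0.3*55.1 = 70.43
SE_est = SD * sqrt(rxx * (1 - rxx)) = 15.9 * sqrt(0.7 * 0.3) = 15.9 * sqrt(0.21) = 7.286295
CI = T_est +/- z * SE_est, so width = 2 * z * SE_est = 2 * 1.645 * 7.286295
Width = 23.9719

23.9719


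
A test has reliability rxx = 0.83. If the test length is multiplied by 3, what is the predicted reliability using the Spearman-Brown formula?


r_new = (n * rxx) / (1 + (n-1) * rxx)
r_new = (3 * 0.83) / (1 + 2 * 0.83)
r_new = 2.49 / 2.66
r_new = 0.9361

0.9361


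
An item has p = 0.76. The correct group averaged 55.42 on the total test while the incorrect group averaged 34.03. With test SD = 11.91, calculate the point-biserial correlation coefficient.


q = 1 - p = 0.24
rpb = ((M1 - M0) / SD) * sqrt(p * q)
rpb = ((55.42 - 34.03) / 11.91) * sqrt(0.76 * 0.24)
rpb = 0.767

0.767


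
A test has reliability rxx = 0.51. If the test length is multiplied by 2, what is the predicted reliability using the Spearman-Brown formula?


r_new = (n * rxx) / (1 + (n-1) * rxx)
r_new = (2 * 0.51) / (1 + 1 * 0.51)
r_new = 1.02 / 1.51
r_new = 0.6755

0.6755


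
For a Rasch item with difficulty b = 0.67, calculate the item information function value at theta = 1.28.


P = 1/(1+exp(-(1.28-0.67))) = 0.6479
I = P*(1-P) = 0.6479 * 0.3521
I = 0.2281

0.2281


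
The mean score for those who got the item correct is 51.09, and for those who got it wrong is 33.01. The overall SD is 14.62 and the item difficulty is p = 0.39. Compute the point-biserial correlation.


q = 1 - p = 0.61
rpb = ((M1 - M0) / SD) * sqrt(p * q)
rpb = ((51.09 - 33.01) / 14.62) * sqrt(0.39 * 0.61)
rpb = 0.6032

0.6032


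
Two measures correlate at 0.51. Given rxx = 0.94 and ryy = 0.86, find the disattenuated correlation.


r_corrected = rxy / sqrt(rxx * ryy)
= 0.51 / sqrt(0.94 * 0.86)
= 0.51 / sqrt(0.8084)
= 0.51 / 0.899111
r_corrected = 0.5672

0.5672


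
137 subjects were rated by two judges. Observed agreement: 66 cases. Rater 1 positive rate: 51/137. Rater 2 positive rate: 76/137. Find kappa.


P_o = 66/137 = 0.481752
P_e = (51*76 + 86*61) / 18769 = 0.486014
kappa = (P_o - P_e) / (1 - P_e)
kappa = (0.481752 - 0.486014) / (1 - 0.486014)
kappa = -0.0083

-0.0083


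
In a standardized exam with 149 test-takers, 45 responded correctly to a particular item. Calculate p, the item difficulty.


Item difficulty p = number correct / total examinees
p = 45 / 149
p = 0.302

0.302


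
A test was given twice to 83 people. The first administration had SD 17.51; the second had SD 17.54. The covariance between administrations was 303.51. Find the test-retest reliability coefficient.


r = cov(X,Y) / (SD_X * SD_Y)
r = 303.51 / (17.51 * 17.54)
r = 303.51 / 307.1254
r = 0.9882

0.9882


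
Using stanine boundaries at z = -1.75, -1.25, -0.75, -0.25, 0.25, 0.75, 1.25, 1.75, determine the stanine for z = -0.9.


Stanine boundaries: [-1.75, -1.25, -0.75, -0.25, 0.25, 0.75, 1.25, 1.75]
z = -0.9
Check each boundary:
  z >= -1.75 -> could be stanine 2
  z >= -1.25 -> could be stanine 3
  z < -0.75
  z < -0.25
  z < 0.25
  z < 0.75
  z < 1.25
  z < 1.75
Highest qualifying boundary gives stanine = 3

3


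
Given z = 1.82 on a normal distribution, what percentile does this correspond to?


CDF(z) = 0.5 * (1 + erf(z/sqrt(2)))
erf(1.2869) = 0.9312
CDF = 0.9656
Percentile rank = 0.9656 * 100 = 96.56

96.56


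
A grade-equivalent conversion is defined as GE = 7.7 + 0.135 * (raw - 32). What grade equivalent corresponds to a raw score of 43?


raw - median = 43 - 32 = 11
slope * diff = 0.135 * 11 = 1.485
GE = 7.7 + 1.485
GE = 9.185

9.185


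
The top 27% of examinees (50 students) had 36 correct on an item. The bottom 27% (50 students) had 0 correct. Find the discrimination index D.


p_upper = 36/50 = 0.72
p_lower = 0/50 = 0.0
D = 0.72 - 0.0 = 0.72

0.72


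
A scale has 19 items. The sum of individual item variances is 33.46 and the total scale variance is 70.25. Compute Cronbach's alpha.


alpha = (k/(k-1)) * (1 - sum(si^2)/s_total^2)
= (19/18) * (1 - 33.46/70.25)
alpha = 0.5528

0.5528


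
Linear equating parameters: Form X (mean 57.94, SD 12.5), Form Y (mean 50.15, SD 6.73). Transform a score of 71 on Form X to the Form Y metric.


slope = SD_Y / SD_X = 6.73 / 12.5 ~ 0.5384
intercept = mean_Y - slope * mean_X = 50.15 - (6.73 / 12.5) * 57.94 ~ 18.9551
Y = slope * X + intercept. To avoid rounding drift from the rounded slope/intercept, evaluate the equivalent form Y = mean_Y + SD_Y * (X - mean_X) / SD_X at full precision:
Y = 50.15 + 6.73 * (71 - 57.94) / 12.5
Y = 50.15 + 6.73 * 13.06 / 12.5
Y = 50.15 + 87.8938 / 12.5
Y = 50.15 + 7.0315
Y = 57.1815

57.1815


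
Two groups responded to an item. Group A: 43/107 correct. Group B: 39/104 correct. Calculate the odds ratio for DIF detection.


Odds_A = 43/64 = 0.6719
Odds_B = 39/65 = 0.6
OR = Odds_A / Odds_B = 0.6719 / 0.6
Exactly, OR = (43 * 65) / (64 * 39) = 2795 / 2496
OR = 1.1198

1.1198


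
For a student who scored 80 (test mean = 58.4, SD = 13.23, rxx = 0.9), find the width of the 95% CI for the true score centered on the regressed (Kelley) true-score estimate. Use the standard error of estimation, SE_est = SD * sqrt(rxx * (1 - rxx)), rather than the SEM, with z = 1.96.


True score estimate = 0.9*80 + 0.1*58.4 = 77.84
SE_est = SD * sqrt(rxx * (1 - rxx)) = 13.23 * sqrt(0.9 * 0.1) = 13.23 * sqrt(0.09) = 3.969
CI = T_est +/- z * SE_est, so width = 2 * z * SE_est = 2 * 1.96 * 3.969
Width = 15.5585

15.5585


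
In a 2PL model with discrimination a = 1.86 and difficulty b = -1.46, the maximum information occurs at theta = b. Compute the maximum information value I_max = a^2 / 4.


For 2PL, max info at theta = b = -1.46
I_max = a^2 / 4 = 1.86^2 / 4
= 3.4596 / 4
I_max = 0.8649

0.8649


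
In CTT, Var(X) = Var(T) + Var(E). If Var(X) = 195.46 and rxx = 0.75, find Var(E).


var_true = rxx * var_obs = 0.75 * 195.46 = 146.595
var_error = var_obs - var_true
var_error = 195.46 - 146.595
var_error = 48.865

48.865


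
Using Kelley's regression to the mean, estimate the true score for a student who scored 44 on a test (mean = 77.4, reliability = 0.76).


T_est = rxx * X + (1 - rxx) * mean
T_est = 0.76 * 44 + 0.24 * 77.4
T_est = 33.44 + 18.576
T_est = 52.016

52.016


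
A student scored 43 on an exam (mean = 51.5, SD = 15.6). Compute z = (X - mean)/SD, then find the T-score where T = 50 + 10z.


z = (X - mean) / SD = (43 - 51.5) / 15.6
z = -8.5 / 15.6
z = -0.5449
T-score = T = 50 + 10z
Carry z at full precision (z = -8.5 / 15.6) into the conversion:
T-score = 50 + 10 * (-8.5 / 15.6) = 50 + -85 / 15.6
T-score = 50 + -5.4487
T-score = 44.5513

44.5513


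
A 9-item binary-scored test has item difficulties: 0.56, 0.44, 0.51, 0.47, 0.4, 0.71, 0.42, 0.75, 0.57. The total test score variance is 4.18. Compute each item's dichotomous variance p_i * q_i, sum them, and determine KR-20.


For each item, compute p_i * q_i:
  Item 1: 0.56 * 0.44 = 0.2464
  Item 2: 0.44 * 0.56 = 0.2464
  Item 3: 0.51 * 0.49 = 0.2499
  Item 4: 0.47 * 0.53 = 0.2491
  Item 5: 0.4 * 0.6 = 0.24
  Item 6: 0.71 * 0.29 = 0.2059
  Item 7: 0.42 * 0.58 = 0.2436
  Item 8: 0.75 * 0.25 = 0.1875
  Item 9: 0.57 * 0.43 = 0.2451
Sum(p_i * q_i) = 0.2464 + 0.2464 + 0.2499 + 0.2491 + 0.24 + 0.2059 + 0.2436 + 0.1875 + 0.2451 = 2.1139
KR-20 = (k/(k-1)) * (1 - Sum(p_i*q_i) / Var_total)
= (9/8) * (1 - 2.1139/4.18)
= 1.125 * 0.4943
KR-20 = 0.5561

0.5561


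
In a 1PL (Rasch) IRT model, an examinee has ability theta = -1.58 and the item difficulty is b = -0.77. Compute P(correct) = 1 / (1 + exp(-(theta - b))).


theta - b = -1.58 - -0.77 = -0.81
exp(-(theta - b)) = exp(0.81) = 2.2479
P = 1 / (1 + 2.2479)
P = 0.3079

0.3079


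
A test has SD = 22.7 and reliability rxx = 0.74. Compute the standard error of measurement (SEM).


SEM = SD * sqrt(1 - rxx)
SEM = 22.7 * sqrt(1 - 0.74)
SEM = 22.7 * sqrt(0.26) = 22.7 * 0.509902
SEM = 11.5748

11.5748


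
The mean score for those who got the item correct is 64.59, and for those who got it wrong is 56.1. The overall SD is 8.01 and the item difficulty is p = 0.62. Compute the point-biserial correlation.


q = 1 - p = 0.38
rpb = ((M1 - M0) / SD) * sqrt(p * q)
rpb = ((64.59 - 56.1) / 8.01) * sqrt(0.62 * 0.38)
rpb = 0.5145

0.5145


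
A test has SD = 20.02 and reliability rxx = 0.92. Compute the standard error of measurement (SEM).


SEM = SD * sqrt(1 - rxx)
SEM = 20.02 * sqrt(1 - 0.92)
SEM = 20.02 * sqrt(0.08) = 20.02 * 0.282843
SEM = 5.6625

5.6625


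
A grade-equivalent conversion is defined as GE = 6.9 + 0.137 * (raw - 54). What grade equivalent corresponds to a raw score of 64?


raw - median = 64 - 54 = 10
slope * diff = 0.137 * 10 = 1.37
GE = 6.9 + 1.37
GE = 8.27

8.27


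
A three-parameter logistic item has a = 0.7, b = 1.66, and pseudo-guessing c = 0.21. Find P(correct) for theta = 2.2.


logit = 0.7*(2.2 - 1.66) = 0.378
P* = 1/(1 + exp(-0.378)) = 0.5934
P = 0.21 + (1 - 0.21) * 0.5934
P = 0.6788

0.6788


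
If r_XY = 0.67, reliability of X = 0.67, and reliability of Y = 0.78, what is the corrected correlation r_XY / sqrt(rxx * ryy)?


r_corrected = rxy / sqrt(rxx * ryy)
= 0.67 / sqrt(0.67 * 0.78)
= 0.67 / sqrt(0.5226)
= 0.67 / 0.722911
r_corrected = 0.9268

0.9268


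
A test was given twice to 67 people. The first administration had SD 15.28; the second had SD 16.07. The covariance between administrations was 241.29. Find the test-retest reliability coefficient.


r = cov(X,Y) / (SD_X * SD_Y)
r = 241.29 / (15.28 * 16.07)
r = 241.29 / 245.5496
r = 0.9827

0.9827


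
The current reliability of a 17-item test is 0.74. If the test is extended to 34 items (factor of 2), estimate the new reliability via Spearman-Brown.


r_new = (n * rxx) / (1 + (n-1) * rxx)
r_new = (2 * 0.74) / (1 + 1 * 0.74)
r_new = 1.48 / 1.74
r_new = 0.8506

0.8506


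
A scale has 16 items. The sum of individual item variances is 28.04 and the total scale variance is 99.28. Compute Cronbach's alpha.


alpha = (k/(k-1)) * (1 - sum(si^2)/s_total^2)
= (16/15) * (1 - 28.04/99.28)
alpha = 0.7654

0.7654


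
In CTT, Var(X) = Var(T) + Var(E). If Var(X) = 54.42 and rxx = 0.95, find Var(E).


var_true = rxx * var_obs = 0.95 * 54.42 = 51.699
var_error = var_obs - var_true
var_error = 54.42 - 51.699
var_error = 2.721

2.721


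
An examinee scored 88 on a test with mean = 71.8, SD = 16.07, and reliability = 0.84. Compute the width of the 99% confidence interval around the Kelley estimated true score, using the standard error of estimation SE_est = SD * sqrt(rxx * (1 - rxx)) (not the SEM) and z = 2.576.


True score estimate = 0.84*88 + 0.16*71.8 = 85.408
SE_est = SD * sqrt(rxx * (1 - rxx)) = 16.07 * sqrt(0.84 * 0.16) = 16.07 * sqrt(0.1344) = 5.891359
CI = T_est +/- z * SE_est, so width = 2 * z * SE_est = 2 * 2.576 * 5.891359
Width = 30.3523

30.3523


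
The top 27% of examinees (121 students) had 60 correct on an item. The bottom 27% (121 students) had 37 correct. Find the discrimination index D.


p_upper = 60/121 = 0.4959
p_lower = 37/121 = 0.3058
D = 0.4959 - 0.3058 = 0.1901

0.1901


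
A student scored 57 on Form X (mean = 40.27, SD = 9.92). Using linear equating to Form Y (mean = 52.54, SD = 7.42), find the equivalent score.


slope = SD_Y / SD_X = 7.42 / 9.92 ~ 0.748
intercept = mean_Y - slope * mean_X = 52.54 - (7.42 / 9.92) * 40.27 ~ 22.4187
Y = slope * X + intercept. To avoid rounding drift from the rounded slope/intercept, evaluate the equivalent form Y = mean_Y + SD_Y * (X - mean_X) / SD_X at full precision:
Y = 52.54 + 7.42 * (57 - 40.27) / 9.92
Y = 52.54 + 7.42 * 16.73 / 9.92
Y = 52.54 + 124.1366 / 9.92
Y = 52.54 + 12.5138
Y = 65.0538

65.0538


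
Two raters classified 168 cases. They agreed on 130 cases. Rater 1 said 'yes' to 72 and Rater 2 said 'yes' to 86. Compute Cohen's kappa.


P_o = 130/168 = 0.77381
P_e = (72*86 + 96*82) / 28224 = 0.498299
kappa = (P_o - P_e) / (1 - P_e)
kappa = (0.77381 - 0.498299) / (1 - 0.498299)
kappa = 0.5492

0.5492


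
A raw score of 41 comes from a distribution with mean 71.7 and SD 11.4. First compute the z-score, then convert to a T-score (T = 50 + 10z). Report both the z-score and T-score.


z = (X - mean) / SD = (41 - 71.7) / 11.4
z = -30.7 / 11.4
z = -2.693
T-score = T = 50 + 10z
Carry z at full precision (z = -30.7 / 11.4) into the conversion:
T-score = 50 + 10 * (-30.7 / 11.4) = 50 + -307 / 11.4
T-score = 50 + -26.9298
T-score = 23.0702

23.0702


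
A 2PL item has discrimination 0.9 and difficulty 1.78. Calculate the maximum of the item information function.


For 2PL, max info at theta = b = 1.78
I_max = a^2 / 4 = 0.9^2 / 4
= 0.81 / 4
I_max = 0.2025

0.2025


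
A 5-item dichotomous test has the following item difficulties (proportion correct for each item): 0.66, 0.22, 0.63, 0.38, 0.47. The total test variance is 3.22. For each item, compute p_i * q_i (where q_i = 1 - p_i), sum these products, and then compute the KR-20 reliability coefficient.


For each item, compute p_i * q_i:
  Item 1: 0.66 * 0.34 = 0.2244
  Item 2: 0.22 * 0.78 = 0.1716
  Item 3: 0.63 * 0.37 = 0.2331
  Item 4: 0.38 * 0.62 = 0.2356
  Item 5: 0.47 * 0.53 = 0.2491
Sum(p_i * q_i) = 0.2244 + 0.1716 + 0.2331 + 0.2356 + 0.2491 = 1.1138
KR-20 = (k/(k-1)) * (1 - Sum(p_i*q_i) / Var_total)
= (5/4) * (1 - 1.1138/3.22)
= 1.25 * 0.6541
KR-20 = 0.8176

0.8176


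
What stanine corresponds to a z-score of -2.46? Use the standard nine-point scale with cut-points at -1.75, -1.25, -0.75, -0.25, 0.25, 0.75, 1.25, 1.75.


Stanine boundaries: [-1.75, -1.25, -0.75, -0.25, 0.25, 0.75, 1.25, 1.75]
z = -2.46
Check each boundary:
  z < -1.75
  z < -1.25
  z < -0.75
  z < -0.25
  z < 0.25
  z < 0.75
  z < 1.25
  z < 1.75
Highest qualifying boundary gives stanine = 1

1


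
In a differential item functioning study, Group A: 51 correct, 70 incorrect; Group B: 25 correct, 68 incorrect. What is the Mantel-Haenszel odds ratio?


Odds_A = 51/70 = 0.7286
Odds_B = 25/68 = 0.3676
OR = Odds_A / Odds_B = 0.7286 / 0.3676
Exactly, OR = (51 * 68) / (70 * 25) = 3468 / 1750
OR = 1.9817

1.9817


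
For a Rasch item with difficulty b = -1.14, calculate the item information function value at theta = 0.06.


P = 1/(1+exp(-(0.06--1.14))) = 0.7685
I = P*(1-P) = 0.7685 * 0.2315
I = 0.1779

0.1779


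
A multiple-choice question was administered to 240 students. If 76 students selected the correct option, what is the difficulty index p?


Item difficulty p = number correct / total examinees
p = 76 / 240
p = 0.3167

0.3167


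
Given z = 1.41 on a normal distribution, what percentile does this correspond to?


CDF(z) = 0.5 * (1 + erf(z/sqrt(2)))
erf(0.997) = 0.8415
CDF = 0.9207
Percentile rank = 0.9207 * 100 = 92.07

92.07


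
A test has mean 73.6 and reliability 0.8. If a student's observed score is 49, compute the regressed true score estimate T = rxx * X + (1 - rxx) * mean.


T_est = rxx * X + (1 - rxx) * mean
T_est = 0.8 * 49 + 0.2 * 73.6
T_est = 39.2 + 14.72
T_est = 53.92

53.92


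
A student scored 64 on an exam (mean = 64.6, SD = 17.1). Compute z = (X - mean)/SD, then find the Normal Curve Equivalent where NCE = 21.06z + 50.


z = (X - mean) / SD = (64 - 64.6) / 17.1
z = -0.6 / 17.1
z = -0.0351
NCE = NCE = 21.06z + 50
Carry z at full precision (z = -0.6 / 17.1) into the conversion:
NCE = 21.06 * (-0.6 / 17.1) + 50 = -12.636 / 17.1 + 50
NCE = -0.7389 + 50
NCE = 49.2611

49.2611


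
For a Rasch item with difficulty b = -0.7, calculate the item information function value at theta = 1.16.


P = 1/(1+exp(-(1.16--0.7))) = 0.8653
I = P*(1-P) = 0.8653 * 0.1347
I = 0.1166

0.1166


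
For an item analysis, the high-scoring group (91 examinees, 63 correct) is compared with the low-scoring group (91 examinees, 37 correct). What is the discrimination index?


p_upper = 63/91 = 0.6923
p_lower = 37/91 = 0.4066
D = 0.6923 - 0.4066 = 0.2857

0.2857


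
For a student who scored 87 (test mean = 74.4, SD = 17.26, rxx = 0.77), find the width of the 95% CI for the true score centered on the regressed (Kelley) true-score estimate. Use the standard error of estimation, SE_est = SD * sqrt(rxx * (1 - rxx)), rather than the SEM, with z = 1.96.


True score estimate = 0.77*87 + 0.23*74.4 = 84.102
SE_est = SD * sqrt(rxx * (1 - rxx)) = 17.26 * sqrt(0.77 * 0.23) = 17.26 * sqrt(0.1771) = 7.263569
CI = T_est +/- z * SE_est, so width = 2 * z * SE_est = 2 * 1.96 * 7.263569
Width = 28.4732

28.4732


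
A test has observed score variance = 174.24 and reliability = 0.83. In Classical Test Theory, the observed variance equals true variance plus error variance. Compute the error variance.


var_true = rxx * var_obs = 0.83 * 174.24 = 144.6192
var_error = var_obs - var_true
var_error = 174.24 - 144.6192
var_error = 29.6208

29.6208


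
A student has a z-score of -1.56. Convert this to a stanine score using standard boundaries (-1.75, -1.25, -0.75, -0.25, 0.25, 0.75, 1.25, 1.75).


Stanine boundaries: [-1.75, -1.25, -0.75, -0.25, 0.25, 0.75, 1.25, 1.75]
z = -1.56
Check each boundary:
  z >= -1.75 -> could be stanine 2
  z < -1.25
  z < -0.75
  z < -0.25
  z < 0.25
  z < 0.75
  z < 1.25
  z < 1.75
Highest qualifying boundary gives stanine = 2

2


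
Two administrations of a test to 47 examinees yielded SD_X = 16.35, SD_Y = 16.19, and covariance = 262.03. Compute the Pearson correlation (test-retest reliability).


r = cov(X,Y) / (SD_X * SD_Y)
r = 262.03 / (16.35 * 16.19)
r = 262.03 / 264.7065
r = 0.9899

0.9899


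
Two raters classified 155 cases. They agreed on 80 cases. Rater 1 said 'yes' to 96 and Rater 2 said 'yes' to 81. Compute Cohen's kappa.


P_o = 80/155 = 0.516129
P_e = (96*81 + 59*74) / 24025 = 0.50539
kappa = (P_o - P_e) / (1 - P_e)
kappa = (0.516129 - 0.50539) / (1 - 0.50539)
kappa = 0.0217

0.0217


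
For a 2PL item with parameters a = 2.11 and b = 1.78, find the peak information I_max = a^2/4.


For 2PL, max info at theta = b = 1.78
I_max = a^2 / 4 = 2.11^2 / 4
= 4.4521 / 4
I_max = 1.113

1.113


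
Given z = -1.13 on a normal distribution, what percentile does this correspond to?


CDF(z) = 0.5 * (1 + erf(z/sqrt(2)))
erf(-0.799) = -0.7415
CDF = 0.1292
Percentile rank = 0.1292 * 100 = 12.92

12.92


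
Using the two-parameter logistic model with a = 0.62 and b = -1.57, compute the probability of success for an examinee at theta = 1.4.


a*(theta - b) = 0.62 * (1.4 - -1.57) = 1.8414
exp(-1.8414) = 0.1586
P = 1 / (1 + 0.1586)
P = 0.8631

0.8631


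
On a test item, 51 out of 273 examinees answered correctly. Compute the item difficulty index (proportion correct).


Item difficulty p = number correct / total examinees
p = 51 / 273
p = 0.1868

0.1868


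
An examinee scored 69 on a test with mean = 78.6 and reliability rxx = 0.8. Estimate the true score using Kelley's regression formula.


T_est = rxx * X + (1 - rxx) * mean
T_est = 0.8 * 69 + 0.2 * 78.6
T_est = 55.2 + 15.72
T_est = 70.92

70.92


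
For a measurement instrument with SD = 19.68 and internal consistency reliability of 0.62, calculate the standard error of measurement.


SEM = SD * sqrt(1 - rxx)
SEM = 19.68 * sqrt(1 - 0.62)
SEM = 19.68 * sqrt(0.38) = 19.68 * 0.616441
SEM = 12.1316

12.1316


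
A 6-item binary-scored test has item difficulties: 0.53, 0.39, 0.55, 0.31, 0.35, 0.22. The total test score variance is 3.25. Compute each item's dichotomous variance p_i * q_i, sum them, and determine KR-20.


For each item, compute p_i * q_i:
  Item 1: 0.53 * 0.47 = 0.2491
  Item 2: 0.39 * 0.61 = 0.2379
  Item 3: 0.55 * 0.45 = 0.2475
  Item 4: 0.31 * 0.69 = 0.2139
  Item 5: 0.35 * 0.65 = 0.2275
  Item 6: 0.22 * 0.78 = 0.1716
Sum(p_i * q_i) = 0.2491 + 0.2379 + 0.2475 + 0.2139 + 0.2275 + 0.1716 = 1.3475
KR-20 = (k/(k-1)) * (1 - Sum(p_i*q_i) / Var_total)
= (6/5) * (1 - 1.3475/3.25)
= 1.2 * 0.5854
KR-20 = 0.7025

0.7025


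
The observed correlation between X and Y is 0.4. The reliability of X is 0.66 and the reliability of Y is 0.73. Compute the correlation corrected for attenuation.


r_corrected = rxy / sqrt(rxx * ryy)
= 0.4 / sqrt(0.66 * 0.73)
= 0.4 / sqrt(0.4818)
= 0.4 / 0.694118
r_corrected = 0.5763

0.5763


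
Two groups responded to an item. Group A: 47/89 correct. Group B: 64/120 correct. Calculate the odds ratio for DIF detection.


Odds_A = 47/42 = 1.119
Odds_B = 64/56 = 1.1429
OR = Odds_A / Odds_B = 1.119 / 1.1429
Exactly, OR = (47 * 56) / (42 * 64) = 2632 / 2688
OR = 0.9792

0.9792


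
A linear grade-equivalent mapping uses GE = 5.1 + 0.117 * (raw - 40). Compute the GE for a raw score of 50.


raw - median = 50 - 40 = 10
slope * diff = 0.117 * 10 = 1.17
GE = 5.1 + 1.17
GE = 6.27

6.27


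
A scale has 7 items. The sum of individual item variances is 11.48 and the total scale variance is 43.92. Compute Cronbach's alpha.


alpha = (k/(k-1)) * (1 - sum(si^2)/s_total^2)
= (7/6) * (1 - 11.48/43.92)
alpha = 0.8617

0.8617


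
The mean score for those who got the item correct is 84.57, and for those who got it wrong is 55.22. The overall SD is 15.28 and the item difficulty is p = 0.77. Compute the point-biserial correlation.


q = 1 - p = 0.23
rpb = ((M1 - M0) / SD) * sqrt(p * q)
rpb = ((84.57 - 55.22) / 15.28) * sqrt(0.77 * 0.23)
rpb = 0.8083

0.8083


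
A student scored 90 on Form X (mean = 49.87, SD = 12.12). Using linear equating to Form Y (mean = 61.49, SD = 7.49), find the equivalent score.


slope = SD_Y / SD_X = 7.49 / 12.12 ~ 0.618
intercept = mean_Y - slope * mean_X = 61.49 - (7.49 / 12.12) * 49.87 ~ 30.671
Y = slope * X + intercept. To avoid rounding drift from the rounded slope/intercept, evaluate the equivalent form Y = mean_Y + SD_Y * (X - mean_X) / SD_X at full precision:
Y = 61.49 + 7.49 * (90 - 49.87) / 12.12
Y = 61.49 + 7.49 * 40.13 / 12.12
Y = 61.49 + 300.5737 / 12.12
Y = 61.49 + 24.7998
Y = 86.2898

86.2898


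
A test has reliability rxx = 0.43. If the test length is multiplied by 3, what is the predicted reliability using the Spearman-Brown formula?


r_new = (n * rxx) / (1 + (n-1) * rxx)
r_new = (3 * 0.43) / (1 + 2 * 0.43)
r_new = 1.29 / 1.86
r_new = 0.6935

0.6935


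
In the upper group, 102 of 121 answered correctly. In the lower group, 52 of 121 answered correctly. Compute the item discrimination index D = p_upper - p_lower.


p_upper = 102/121 = 0.843
p_lower = 52/121 = 0.4298
D = 0.843 - 0.4298 = 0.4132

0.4132


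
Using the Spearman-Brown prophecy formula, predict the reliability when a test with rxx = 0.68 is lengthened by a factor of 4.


r_new = (n * rxx) / (1 + (n-1) * rxx)
r_new = (4 * 0.68) / (1 + 3 * 0.68)
r_new = 2.72 / 3.04
r_new = 0.8947

0.8947


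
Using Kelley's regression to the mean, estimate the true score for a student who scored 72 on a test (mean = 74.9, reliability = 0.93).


T_est = rxx * X + (1 - rxx) * mean
T_est = 0.93 * 72 + 0.07 * 74.9
T_est = 66.96 + 5.243
T_est = 72.203

72.203


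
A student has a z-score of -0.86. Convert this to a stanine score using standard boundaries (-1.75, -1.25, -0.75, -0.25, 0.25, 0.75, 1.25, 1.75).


Stanine boundaries: [-1.75, -1.25, -0.75, -0.25, 0.25, 0.75, 1.25, 1.75]
z = -0.86
Check each boundary:
  z >= -1.75 -> could be stanine 2
  z >= -1.25 -> could be stanine 3
  z < -0.75
  z < -0.25
  z < 0.25
  z < 0.75
  z < 1.25
  z < 1.75
Highest qualifying boundary gives stanine = 3

3


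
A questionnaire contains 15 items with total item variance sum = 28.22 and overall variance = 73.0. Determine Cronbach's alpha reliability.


alpha = (k/(k-1)) * (1 - sum(si^2)/s_total^2)
= (15/14) * (1 - 28.22/73.0)
alpha = 0.6572

0.6572


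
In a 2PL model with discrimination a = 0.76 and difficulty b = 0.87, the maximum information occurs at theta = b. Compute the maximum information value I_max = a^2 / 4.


For 2PL, max info at theta = b = 0.87
I_max = a^2 / 4 = 0.76^2 / 4
= 0.5776 / 4
I_max = 0.1444

0.1444


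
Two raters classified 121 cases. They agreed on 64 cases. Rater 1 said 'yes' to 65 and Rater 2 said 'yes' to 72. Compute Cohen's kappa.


P_o = 64/121 = 0.528926
P_e = (65*72 + 56*49) / 14641 = 0.507069
kappa = (P_o - P_e) / (1 - P_e)
kappa = (0.528926 - 0.507069) / (1 - 0.507069)
kappa = 0.0443

0.0443


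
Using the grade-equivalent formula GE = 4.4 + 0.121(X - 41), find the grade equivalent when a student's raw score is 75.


raw - median = 75 - 41 = 34
slope * diff = 0.121 * 34 = 4.114
GE = 4.4 + 4.114
GE = 8.514

8.514


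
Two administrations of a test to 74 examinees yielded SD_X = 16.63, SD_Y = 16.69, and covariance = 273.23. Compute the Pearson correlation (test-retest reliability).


r = cov(X,Y) / (SD_X * SD_Y)
r = 273.23 / (16.63 * 16.69)
r = 273.23 / 277.5547
r = 0.9844

0.9844


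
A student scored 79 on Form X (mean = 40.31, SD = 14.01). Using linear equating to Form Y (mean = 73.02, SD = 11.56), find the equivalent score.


slope = SD_Y / SD_X = 11.56 / 14.01 ~ 0.8251
intercept = mean_Y - slope * mean_X = 73.02 - (11.56 / 14.01) * 40.31 ~ 39.7592
Y = slope * X + intercept. To avoid rounding drift from the rounded slope/intercept, evaluate the equivalent form Y = mean_Y + SD_Y * (X - mean_X) / SD_X at full precision:
Y = 73.02 + 11.56 * (79 - 40.31) / 14.01
Y = 73.02 + 11.56 * 38.69 / 14.01
Y = 73.02 + 447.2564 / 14.01
Y = 73.02 + 31.9241
Y = 104.9441

104.9441


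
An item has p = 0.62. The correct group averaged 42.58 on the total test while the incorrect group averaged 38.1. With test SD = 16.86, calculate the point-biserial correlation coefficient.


q = 1 - p = 0.38
rpb = ((M1 - M0) / SD) * sqrt(p * q)
rpb = ((42.58 - 38.1) / 16.86) * sqrt(0.62 * 0.38)
rpb = 0.129

0.129


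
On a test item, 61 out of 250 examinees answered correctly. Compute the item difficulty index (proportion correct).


Item difficulty p = number correct / total examinees
p = 61 / 250
p = 0.244

0.244


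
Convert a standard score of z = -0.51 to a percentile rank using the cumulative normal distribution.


CDF(z) = 0.5 * (1 + erf(z/sqrt(2)))
erf(-0.3606) = -0.3899
CDF = 0.305
Percentile rank = 0.305 * 100 = 30.5

30.5


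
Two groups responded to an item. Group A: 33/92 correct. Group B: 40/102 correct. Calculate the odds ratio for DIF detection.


Odds_A = 33/59 = 0.5593
Odds_B = 40/62 = 0.6452
OR = Odds_A / Odds_B = 0.5593 / 0.6452
Exactly, OR = (33 * 62) / (59 * 40) = 2046 / 2360
OR = 0.8669

0.8669


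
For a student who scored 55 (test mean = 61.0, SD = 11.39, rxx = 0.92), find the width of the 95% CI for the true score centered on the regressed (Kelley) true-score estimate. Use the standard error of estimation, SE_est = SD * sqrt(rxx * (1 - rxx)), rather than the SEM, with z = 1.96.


True score estimate = 0.92*55 + 0.08*61.0 = 55.48
SE_est = SD * sqrt(rxx * (1 - rxx)) = 11.39 * sqrt(0.92 * 0.08) = 11.39 * sqrt(0.0736) = 3.09003
CI = T_est +/- z * SE_est, so width = 2 * z * SE_est = 2 * 1.96 * 3.09003
Width = 12.1129

12.1129


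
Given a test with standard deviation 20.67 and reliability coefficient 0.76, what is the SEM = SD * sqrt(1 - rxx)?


SEM = SD * sqrt(1 - rxx)
SEM = 20.67 * sqrt(1 - 0.76)
SEM = 20.67 * sqrt(0.24) = 20.67 * 0.489898
SEM = 10.1262

10.1262


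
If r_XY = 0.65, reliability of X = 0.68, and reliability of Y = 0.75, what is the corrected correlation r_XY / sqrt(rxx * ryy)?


r_corrected = rxy / sqrt(rxx * ryy)
= 0.65 / sqrt(0.68 * 0.75)
= 0.65 / sqrt(0.51)
= 0.65 / 0.714143
r_corrected = 0.9102

0.9102


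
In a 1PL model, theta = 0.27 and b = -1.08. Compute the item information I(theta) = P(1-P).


P = 1/(1+exp(-(0.27--1.08))) = 0.7941
I = P*(1-P) = 0.7941 * 0.2059
I = 0.1635

0.1635


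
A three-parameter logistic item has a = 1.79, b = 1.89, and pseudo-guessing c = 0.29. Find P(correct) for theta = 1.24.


logit = 1.79*(1.24 - 1.89) = -1.1635
P* = 1/(1 + exp(--1.1635)) = 0.238
P = 0.29 + (1 - 0.29) * 0.238
P = 0.459

0.459


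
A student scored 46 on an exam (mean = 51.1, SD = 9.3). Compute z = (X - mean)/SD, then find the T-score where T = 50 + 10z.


z = (X - mean) / SD = (46 - 51.1) / 9.3
z = -5.1 / 9.3
z = -0.5484
T-score = T = 50 + 10z
Carry z at full precision (z = -5.1 / 9.3) into the conversion:
T-score = 50 + 10 * (-5.1 / 9.3) = 50 + -51 / 9.3
T-score = 50 + -5.4839
T-score = 44.5161

44.5161


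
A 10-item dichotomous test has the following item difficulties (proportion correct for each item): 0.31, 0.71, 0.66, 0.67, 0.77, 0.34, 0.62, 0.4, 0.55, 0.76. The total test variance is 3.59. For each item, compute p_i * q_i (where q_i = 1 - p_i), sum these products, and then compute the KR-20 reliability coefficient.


For each item, compute p_i * q_i:
  Item 1: 0.31 * 0.69 = 0.2139
  Item 2: 0.71 * 0.29 = 0.2059
  Item 3: 0.66 * 0.34 = 0.2244
  Item 4: 0.67 * 0.33 = 0.2211
  Item 5: 0.77 * 0.23 = 0.1771
  Item 6: 0.34 * 0.66 = 0.2244
  Item 7: 0.62 * 0.38 = 0.2356
  Item 8: 0.4 * 0.6 = 0.24
  Item 9: 0.55 * 0.45 = 0.2475
  Item 10: 0.76 * 0.24 = 0.1824
Sum(p_i * q_i) = 0.2139 + 0.2059 + 0.2244 + 0.2211 + 0.1771 + 0.2244 + 0.2356 + 0.24 + 0.2475 + 0.1824 = 2.1723
KR-20 = (k/(k-1)) * (1 - Sum(p_i*q_i) / Var_total)
= (10/9) * (1 - 2.1723/3.59)
= 1.1111 * 0.3949
KR-20 = 0.4388

0.4388


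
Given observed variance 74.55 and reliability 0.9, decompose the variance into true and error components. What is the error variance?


var_true = rxx * var_obs = 0.9 * 74.55 = 67.095
var_error = var_obs - var_true
var_error = 74.55 - 67.095
var_error = 7.455

7.455


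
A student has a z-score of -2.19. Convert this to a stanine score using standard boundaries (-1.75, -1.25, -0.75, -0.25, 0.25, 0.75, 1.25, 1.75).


Stanine boundaries: [-1.75, -1.25, -0.75, -0.25, 0.25, 0.75, 1.25, 1.75]
z = -2.19
Check each boundary:
  z < -1.75
  z < -1.25
  z < -0.75
  z < -0.25
  z < 0.25
  z < 0.75
  z < 1.25
  z < 1.75
Highest qualifying boundary gives stanine = 1

1


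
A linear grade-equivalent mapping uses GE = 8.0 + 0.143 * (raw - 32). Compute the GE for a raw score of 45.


raw - median = 45 - 32 = 13
slope * diff = 0.143 * 13 = 1.859
GE = 8.0 + 1.859
GE = 9.859

9.859


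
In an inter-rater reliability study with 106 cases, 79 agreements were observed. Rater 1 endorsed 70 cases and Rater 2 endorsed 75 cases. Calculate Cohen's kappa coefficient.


P_o = 79/106 = 0.745283
P_e = (70*75 + 36*31) / 11236 = 0.566572
kappa = (P_o - P_e) / (1 - P_e)
kappa = (0.745283 - 0.566572) / (1 - 0.566572)
kappa = 0.4123

0.4123


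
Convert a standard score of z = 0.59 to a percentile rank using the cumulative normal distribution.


CDF(z) = 0.5 * (1 + erf(z/sqrt(2)))
erf(0.4172) = 0.4448
CDF = 0.7224
Percentile rank = 0.7224 * 100 = 72.24

72.24


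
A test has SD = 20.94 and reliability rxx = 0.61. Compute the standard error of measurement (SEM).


SEM = SD * sqrt(1 - rxx)
SEM = 20.94 * sqrt(1 - 0.61)
SEM = 20.94 * sqrt(0.39) = 20.94 * 0.6245
SEM = 13.077

13.077


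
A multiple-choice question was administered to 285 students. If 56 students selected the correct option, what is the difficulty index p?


Item difficulty p = number correct / total examinees
p = 56 / 285
p = 0.1965

0.1965


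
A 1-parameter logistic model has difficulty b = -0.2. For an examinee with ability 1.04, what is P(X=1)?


theta - b = 1.04 - -0.2 = 1.24
exp(-(theta - b)) = exp(-1.24) = 0.2894
P = 1 / (1 + 0.2894)
P = 0.7756

0.7756


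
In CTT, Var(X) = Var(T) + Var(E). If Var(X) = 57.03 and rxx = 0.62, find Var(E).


var_true = rxx * var_obs = 0.62 * 57.03 = 35.3586
var_error = var_obs - var_true
var_error = 57.03 - 35.3586
var_error = 21.6714

21.6714


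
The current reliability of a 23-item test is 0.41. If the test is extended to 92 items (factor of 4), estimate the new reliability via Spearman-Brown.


r_new = (n * rxx) / (1 + (n-1) * rxx)
r_new = (4 * 0.41) / (1 + 3 * 0.41)
r_new = 1.64 / 2.23
r_new = 0.7354

0.7354


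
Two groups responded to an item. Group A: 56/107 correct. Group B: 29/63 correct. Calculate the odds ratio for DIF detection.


Odds_A = 56/51 = 1.098
Odds_B = 29/34 = 0.8529
OR = Odds_A / Odds_B = 1.098 / 0.8529
Exactly, OR = (56 * 34) / (51 * 29) = 1904 / 1479
OR = 1.2874

1.2874


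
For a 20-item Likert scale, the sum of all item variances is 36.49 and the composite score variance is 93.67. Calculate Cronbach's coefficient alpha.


alpha = (k/(k-1)) * (1 - sum(si^2)/s_total^2)
= (20/19) * (1 - 36.49/93.67)
alpha = 0.6426

0.6426


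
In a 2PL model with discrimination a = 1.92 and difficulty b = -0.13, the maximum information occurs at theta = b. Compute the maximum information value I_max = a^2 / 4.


For 2PL, max info at theta = b = -0.13
I_max = a^2 / 4 = 1.92^2 / 4
= 3.6864 / 4
I_max = 0.9216

0.9216
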